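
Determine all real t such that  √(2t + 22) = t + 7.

t = -3

Square both sides: 2t + 22 = (t + 7)².
Expand and rearrange: t² + 12t + 27 = 0.
Solving gives t = -3 or t = -9.
Check each candidate in the original equation:
  t = -3: √(16) = 4, while t + 7 = 4 — valid.
  t = -9: √(4) = 2, while t + 7 = -2 — extraneous.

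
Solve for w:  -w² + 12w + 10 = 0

Discriminant: (12)² − 4·(-1)·10 = 184.
Quadratic formula: w = (-12 ± √184) / (-2).
So w = 6 - √(46) ≈ -0.7823 or w = 6 + √(46) ≈ 12.7823.

w = -0.7823 or w = 12.7823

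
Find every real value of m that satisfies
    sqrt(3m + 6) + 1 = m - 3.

m = 10

Isolate the radical: sqrt(3m + 6) = m - 4.
Square both sides: 3m + 6 = (m - 4)^2.
Expand and rearrange: m^2 - 11m + 10 = 0.
Solving gives m = 10 or m = 1.
Check each candidate in the original equation:
  m = 10: sqrt(36) = 6, while m - 4 = 6 — valid.
  m = 1: sqrt(9) = 3, while m - 4 = -3 — extraneous.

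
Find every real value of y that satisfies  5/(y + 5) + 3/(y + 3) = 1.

Multiply both sides by (y + 5)(y + 3):
5(y + 3) + 3(y + 5) = (y + 5)(y + 3).
Expand and collect terms: y² - 15 = 0.
By the quadratic formula, y = (0 ± √60) / 2, so y ≈ 3.873 or y ≈ -3.873.
Neither value makes a denominator zero (y ≠ -5, y ≠ -3), so both are valid.

y = -3.873 or y = 3.873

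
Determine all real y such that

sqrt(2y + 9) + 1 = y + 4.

Isolate the radical: sqrt(2y + 9) = y + 3.
Square both sides: 2y + 9 = (y + 3)^2.
Expand and rearrange: y^2 + 4y = 0.
Solving gives y = 0 or y = -4.
Check each candidate in the original equation:
  y = 0: sqrt(9) = 3, while y + 3 = 3 — valid.
  y = -4: sqrt(1) = 1, while y + 3 = -1 — extraneous.

y = 0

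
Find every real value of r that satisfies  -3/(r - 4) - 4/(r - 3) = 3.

Multiply both sides by (r - 4)(r - 3):
-3(r - 3) - 4(r - 4) = 3(r - 4)(r - 3).
Expand and collect terms: 3r² - 14r + 11 = 0.
Factor or apply the quadratic formula: r = 3.6667 or r = 1.
Neither value makes a denominator zero (r ≠ 4, r ≠ 3), so both are valid.

r = 1 or r = 3.6667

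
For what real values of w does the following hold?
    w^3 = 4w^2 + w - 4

Rearrange: w^3 - 4w^2 - w + 4 = 0.
Possible rational roots are divisors of 4. Testing w = 1 gives 0, so (w - 1) is a factor.
Divide: w^3 - 4w^2 - w + 4 = (w - 1)(w^2 - 3w - 4).
Factor the quadratic: w = 4 or w = -1.

w = -1 or w = 1 or w = 4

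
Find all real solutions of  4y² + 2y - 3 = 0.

Discriminant: (2)² − 4·4·(-3) = 52.
Quadratic formula: y = (-2 ± √52) / 8.
So y = -1/4 + √(13)/4 ≈ 0.6514 or y = -√(13)/4 - 1/4 ≈ -1.1514.

y = -1.1514 or y = 0.6514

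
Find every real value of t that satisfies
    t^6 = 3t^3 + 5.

Let u = t^3. The equation becomes u^2 - 3u - 5 = 0.
By the quadratic formula, u = 3/2 + sqrt(29)/2 or u = 3/2 - sqrt(29)/2.
t^3 = 3/2 + sqrt(29)/2 gives t = (3/2 + sqrt(29)/2)^(1/3) ~= 1.6125.
t^3 = 3/2 - sqrt(29)/2 gives t = -(-3/2 + sqrt(29)/2)^(1/3) ~= -1.0605.

t = -1.0605 or t = 1.6125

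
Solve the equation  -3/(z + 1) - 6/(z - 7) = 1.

z = -6.4244 or z = 3.4244

Multiply both sides by (z + 1)(z - 7):
-3(z - 7) - 6(z + 1) = (z + 1)(z - 7).
Expand and collect terms: z² + 3z - 22 = 0.
By the quadratic formula, z = (-3 ± √97) / 2, so z ≈ 3.4244 or z ≈ -6.4244.
Neither value makes a denominator zero (z ≠ -1, z ≠ 7), so both are valid.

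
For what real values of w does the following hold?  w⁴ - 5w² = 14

Let u = w². The equation becomes u² - 5u - 14 = 0.
Factor: (u - 7)(u + 2) = 0, so u = 7 or u = -2.
w² = 7 gives w = ±√(7) ≈ ±2.6458.
w² = -2 < 0 has no real solution.

w = -2.6458 or w = 2.6458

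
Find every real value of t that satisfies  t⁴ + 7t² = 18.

t = -1.4142 or t = 1.4142

Let u = t². The equation becomes u² + 7u - 18 = 0.
Factor: (u + 9)(u - 2) = 0, so u = -9 or u = 2.
t² = -9 < 0 has no real solution.
t² = 2 gives t = ±√(2) ≈ ±1.4142.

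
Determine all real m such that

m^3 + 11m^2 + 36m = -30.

m = -5 or m = -4.7321 or m = -1.2679

Rearrange: m^3 + 11m^2 + 36m + 30 = 0.
Possible rational roots are divisors of 30. Testing m = -5 gives 0, so (m + 5) is a factor.
Divide: m^3 + 11m^2 + 36m + 30 = (m + 5)(m^2 + 6m + 6).
Apply the quadratic formula to m^2 + 6m + 6 = 0: m = (-6 +/- sqrt(12))/2, i.e. m ~= -1.2679 or m ~= -4.7321.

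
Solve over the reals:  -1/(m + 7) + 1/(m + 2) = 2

Multiply both sides by (m + 7)(m + 2):
-(m + 2) + (m + 7) = 2(m + 7)(m + 2).
Expand and collect terms: 2m^2 + 18m + 23 = 0.
By the quadratic formula, m = (-18 +/- sqrt(140)) / 4, so m ~= -1.542 or m ~= -7.458.
Neither value makes a denominator zero (m != -7, m != -2), so both are valid.

m = -7.458 or m = -1.542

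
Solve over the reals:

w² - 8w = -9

w = 1.3542 or w = 6.6458

Rearrange to standard form: w² - 8w + 9 = 0.
Discriminant: (-8)² − 4·1·9 = 28.
Quadratic formula: w = (8 ± √28) / 2.
So w = √(7) + 4 ≈ 6.6458 or w = 4 - √(7) ≈ 1.3542.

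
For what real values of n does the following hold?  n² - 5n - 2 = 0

Discriminant: (-5)² − 4·1·(-2) = 33.
Quadratic formula: n = (5 ± √33) / 2.
So n = 5/2 + √(33)/2 ≈ 5.3723 or n = 5/2 - √(33)/2 ≈ -0.3723.

n = -0.3723 or n = 5.3723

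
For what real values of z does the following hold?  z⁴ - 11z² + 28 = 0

z = -2.6458 or z = -2 or z = 2 or z = 2.6458

Let u = z². The equation becomes u² - 11u + 28 = 0.
Factor: (u - 4)(u - 7) = 0, so u = 4 or u = 7.
z² = 4 gives z = ±2.
z² = 7 gives z = ±√(7) ≈ ±2.6458.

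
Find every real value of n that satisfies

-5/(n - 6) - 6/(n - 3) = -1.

Multiply both sides by (n - 6)(n - 3):
-5(n - 3) - 6(n - 6) = -(n - 6)(n - 3).
Expand and collect terms: -n² + 20n - 69 = 0.
By the quadratic formula, n = (-20 ± √124) / -2, so n ≈ 4.4322 or n ≈ 15.5678.
Neither value makes a denominator zero (n ≠ 6, n ≠ 3), so both are valid.

n = 4.4322 or n = 15.5678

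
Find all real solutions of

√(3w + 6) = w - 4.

w = 10

Square both sides: 3w + 6 = (w - 4)².
Expand and rearrange: w² - 11w + 10 = 0.
Solving gives w = 10 or w = 1.
Check each candidate in the original equation:
  w = 10: √(36) = 6, while w - 4 = 6 — valid.
  w = 1: √(9) = 3, while w - 4 = -3 — extraneous.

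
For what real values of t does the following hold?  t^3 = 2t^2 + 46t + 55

Rearrange: t^3 - 2t^2 - 46t - 55 = 0.
Possible rational roots are divisors of -55. Testing t = -5 gives 0, so (t + 5) is a factor.
Divide: t^3 - 2t^2 - 46t - 55 = (t + 5)(t^2 - 7t - 11).
Apply the quadratic formula to t^2 - 7t - 11 = 0: t = (7 +/- sqrt(93))/2, i.e. t ~= 8.3218 or t ~= -1.3218.

t = -5 or t = -1.3218 or t = 8.3218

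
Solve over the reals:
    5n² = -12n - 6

Rearrange to standard form: 5n² + 12n + 6 = 0.
Discriminant: (12)² − 4·5·6 = 24.
Quadratic formula: n = (-12 ± √24) / 10.
So n = -6/5 + √(6)/5 ≈ -0.7101 or n = -6/5 - √(6)/5 ≈ -1.6899.

n = -1.6899 or n = -0.7101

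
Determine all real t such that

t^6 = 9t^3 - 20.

Let u = t^3. The equation becomes u^2 - 9u + 20 = 0.
Factor: (u - 4)(u - 5) = 0, so u = 4 or u = 5.
t^3 = 4 gives t = (4)^(1/3) ~= 1.5874.
t^3 = 5 gives t = (5)^(1/3) ~= 1.71.

t = 1.5874 or t = 1.71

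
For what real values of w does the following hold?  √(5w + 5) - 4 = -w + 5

Isolate the radical: √(5w + 5) = -w + 9.
Square both sides: 5w + 5 = (-w + 9)².
Expand and rearrange: w² - 23w + 76 = 0.
Solving gives w = 19 or w = 4.
Check each candidate in the original equation:
  w = 19: √(100) = 10, while -w + 9 = -10 — extraneous.
  w = 4: √(25) = 5, while -w + 9 = 5 — valid.

w = 4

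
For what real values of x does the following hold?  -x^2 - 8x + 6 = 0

Discriminant: (-8)^2 - 4*(-1)*6 = 88.
Quadratic formula: x = (8 +/- sqrt(88)) / (-2).
So x = -sqrt(22) - 4 ~= -8.6904 or x = -4 + sqrt(22) ~= 0.6904.

x = -8.6904 or x = 0.6904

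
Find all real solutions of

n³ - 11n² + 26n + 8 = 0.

n = -0.2749 or n = 4 or n = 7.2749

Possible rational roots are divisors of 8. Testing n = 4 gives 0, so (n - 4) is a factor.
Divide: n³ - 11n² + 26n + 8 = (n - 4)(n² - 7n - 2).
Apply the quadratic formula to n² - 7n - 2 = 0: n = (7 ± √57)/2, i.e. n ≈ 7.2749 or n ≈ -0.2749.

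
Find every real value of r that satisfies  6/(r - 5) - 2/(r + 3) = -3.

r = -2.0704 or r = 2.737

Multiply both sides by (r - 5)(r + 3):
6(r + 3) - 2(r - 5) = -3(r - 5)(r + 3).
Expand and collect terms: -3r² + 2r + 17 = 0.
By the quadratic formula, r = (-2 ± √208) / -6, so r ≈ -2.0704 or r ≈ 2.737.
Neither value makes a denominator zero (r ≠ 5, r ≠ -3), so both are valid.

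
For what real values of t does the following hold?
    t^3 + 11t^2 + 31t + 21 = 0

Possible rational roots are divisors of 21. Testing t = -3 gives 0, so (t + 3) is a factor.
Divide: t^3 + 11t^2 + 31t + 21 = (t + 3)(t^2 + 8t + 7).
Factor the quadratic: t = -1 or t = -7.

t = -7 or t = -3 or t = -1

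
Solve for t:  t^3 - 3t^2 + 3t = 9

t = 3

Rearrange: t^3 - 3t^2 + 3t - 9 = 0.
Possible rational roots are divisors of -9. Testing t = 3 gives 0, so (t - 3) is a factor.
Divide: t^3 - 3t^2 + 3t - 9 = (t - 3)(t^2 + 3).
The quadratic t^2 + 3 has discriminant -12 < 0, so no further real roots.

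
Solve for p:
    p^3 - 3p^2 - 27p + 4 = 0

Possible rational roots are divisors of 4. Testing p = -4 gives 0, so (p + 4) is a factor.
Divide: p^3 - 3p^2 - 27p + 4 = (p + 4)(p^2 - 7p + 1).
Apply the quadratic formula to p^2 - 7p + 1 = 0: p = (7 +/- sqrt(45))/2, i.e. p ~= 6.8541 or p ~= 0.1459.

p = -4 or p = 0.1459 or p = 6.8541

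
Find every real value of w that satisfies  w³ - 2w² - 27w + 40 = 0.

w = -5 or w = 1.4384 or w = 5.5616

Possible rational roots are divisors of 40. Testing w = -5 gives 0, so (w + 5) is a factor.
Divide: w³ - 2w² - 27w + 40 = (w + 5)(w² - 7w + 8).
Apply the quadratic formula to w² - 7w + 8 = 0: w = (7 ± √17)/2, i.e. w ≈ 5.5616 or w ≈ 1.4384.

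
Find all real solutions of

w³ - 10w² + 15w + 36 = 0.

w = -1.2426 or w = 4 or w = 7.2426

Possible rational roots are divisors of 36. Testing w = 4 gives 0, so (w - 4) is a factor.
Divide: w³ - 10w² + 15w + 36 = (w - 4)(w² - 6w - 9).
Apply the quadratic formula to w² - 6w - 9 = 0: w = (6 ± √72)/2, i.e. w ≈ 7.2426 or w ≈ -1.2426.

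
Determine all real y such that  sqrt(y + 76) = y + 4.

Square both sides: y + 76 = (y + 4)^2.
Expand and rearrange: y^2 + 7y - 60 = 0.
Solving gives y = 5 or y = -12.
Check each candidate in the original equation:
  y = 5: sqrt(81) = 9, while y + 4 = 9 — valid.
  y = -12: sqrt(64) = 8, while y + 4 = -8 — extraneous.

y = 5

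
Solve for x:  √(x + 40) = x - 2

x = 9

Square both sides: x + 40 = (x - 2)².
Expand and rearrange: x² - 5x - 36 = 0.
Solving gives x = 9 or x = -4.
Check each candidate in the original equation:
  x = 9: √(49) = 7, while x - 2 = 7 — valid.
  x = -4: √(36) = 6, while x - 2 = -6 — extraneous.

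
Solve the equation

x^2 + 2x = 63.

Bring every term to one side: x^2 + 2x - 63 = 0.
Factor: (x + 9)(x - 7) = 0.
So x = -9 or x = 7.

x = -9 or x = 7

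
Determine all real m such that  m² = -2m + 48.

m = -8 or m = 6

Bring every term to one side: m² + 2m - 48 = 0.
Factor: (m - 6)(m + 8) = 0.
So m = 6 or m = -8.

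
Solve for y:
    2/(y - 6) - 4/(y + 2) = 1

y = -5.4031 or y = 7.4031

Multiply both sides by (y - 6)(y + 2):
2(y + 2) - 4(y - 6) = (y - 6)(y + 2).
Expand and collect terms: y² - 2y - 40 = 0.
By the quadratic formula, y = (2 ± √164) / 2, so y ≈ 7.4031 or y ≈ -5.4031.
Neither value makes a denominator zero (y ≠ 6, y ≠ -2), so both are valid.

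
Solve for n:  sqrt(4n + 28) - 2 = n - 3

Isolate the radical: sqrt(4n + 28) = n - 1.
Square both sides: 4n + 28 = (n - 1)^2.
Expand and rearrange: n^2 - 6n - 27 = 0.
Solving gives n = 9 or n = -3.
Check each candidate in the original equation:
  n = 9: sqrt(64) = 8, while n - 1 = 8 — valid.
  n = -3: sqrt(16) = 4, while n - 1 = -4 — extraneous.

n = 9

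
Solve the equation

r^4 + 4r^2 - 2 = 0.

r = -0.6704 or r = 0.6704

Let u = r^2. The equation becomes u^2 + 4u - 2 = 0.
By the quadratic formula, u = -2 + sqrt(6) or u = -sqrt(6) - 2.
r^2 = -2 + sqrt(6) gives r = +/-sqrt(-2 + sqrt(6)) ~= +/-0.6704.
r^2 = -sqrt(6) - 2 < 0 has no real solution.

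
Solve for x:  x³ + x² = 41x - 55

x = -7.4721 or x = 1.4721 or x = 5

Rearrange: x³ + x² - 41x + 55 = 0.
Possible rational roots are divisors of 55. Testing x = 5 gives 0, so (x - 5) is a factor.
Divide: x³ + x² - 41x + 55 = (x - 5)(x² + 6x - 11).
Apply the quadratic formula to x² + 6x - 11 = 0: x = (-6 ± √80)/2, i.e. x ≈ 1.4721 or x ≈ -7.4721.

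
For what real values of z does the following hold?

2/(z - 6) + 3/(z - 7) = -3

Multiply both sides by (z - 6)(z - 7):
2(z - 7) + 3(z - 6) = -3(z - 6)(z - 7).
Expand and collect terms: -3z^2 + 34z - 94 = 0.
By the quadratic formula, z = (-34 +/- sqrt(28)) / -6, so z ~= 4.7847 or z ~= 6.5486.
Neither value makes a denominator zero (z != 6, z != 7), so both are valid.

z = 4.7847 or z = 6.5486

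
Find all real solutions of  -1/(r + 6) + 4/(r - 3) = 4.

Multiply both sides by (r + 6)(r - 3):
-(r - 3) + 4(r + 6) = 4(r + 6)(r - 3).
Expand and collect terms: 4r^2 + 9r - 99 = 0.
By the quadratic formula, r = (-9 +/- sqrt(1665)) / 8, so r ~= 3.9756 or r ~= -6.2256.
Neither value makes a denominator zero (r != -6, r != 3), so both are valid.

r = -6.2256 or r = 3.9756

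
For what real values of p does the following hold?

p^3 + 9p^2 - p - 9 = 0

Possible rational roots are divisors of -9. Testing p = -1 gives 0, so (p + 1) is a factor.
Divide: p^3 + 9p^2 - p - 9 = (p + 1)(p^2 + 8p - 9).
Factor the quadratic: p = 1 or p = -9.

p = -9 or p = -1 or p = 1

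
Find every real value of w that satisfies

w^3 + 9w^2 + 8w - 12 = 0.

Possible rational roots are divisors of -12. Testing w = -2 gives 0, so (w + 2) is a factor.
Divide: w^3 + 9w^2 + 8w - 12 = (w + 2)(w^2 + 7w - 6).
Apply the quadratic formula to w^2 + 7w - 6 = 0: w = (-7 +/- sqrt(73))/2, i.e. w ~= 0.772 or w ~= -7.772.

w = -7.772 or w = -2 or w = 0.772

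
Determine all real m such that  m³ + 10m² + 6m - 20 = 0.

m = -9.099 or m = -2 or m = 1.099

Possible rational roots are divisors of -20. Testing m = -2 gives 0, so (m + 2) is a factor.
Divide: m³ + 10m² + 6m - 20 = (m + 2)(m² + 8m - 10).
Apply the quadratic formula to m² + 8m - 10 = 0: m = (-8 ± √104)/2, i.e. m ≈ 1.099 or m ≈ -9.099.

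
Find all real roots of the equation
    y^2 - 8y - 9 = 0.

y = -1 or y = 9

Factor: (y - 9)(y + 1) = 0.
So y = 9 or y = -1.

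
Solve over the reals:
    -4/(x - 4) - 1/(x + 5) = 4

x = -5.2802 or x = 3.0302

Multiply both sides by (x - 4)(x + 5):
-4(x + 5) - (x - 4) = 4(x - 4)(x + 5).
Expand and collect terms: 4x² + 9x - 64 = 0.
By the quadratic formula, x = (-9 ± √1105) / 8, so x ≈ 3.0302 or x ≈ -5.2802.
Neither value makes a denominator zero (x ≠ 4, x ≠ -5), so both are valid.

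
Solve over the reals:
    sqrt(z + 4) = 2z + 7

Square both sides: z + 4 = (2z + 7)^2.
Expand and rearrange: 4z^2 + 27z + 45 = 0.
Solving gives z = -3 or z = -3.75.
Check each candidate in the original equation:
  z = -3: sqrt(1) = 1, while 2z + 7 = 1 — valid.
  z = -3.75: sqrt(0.25) = 0.5, while 2z + 7 = -0.5 — extraneous.

z = -3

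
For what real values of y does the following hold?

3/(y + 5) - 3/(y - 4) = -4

Multiply both sides by (y + 5)(y - 4):
3(y - 4) - 3(y + 5) = -4(y + 5)(y - 4).
Expand and collect terms: -4y² - 4y + 107 = 0.
By the quadratic formula, y = (4 ± √1728) / -8, so y ≈ -5.6962 or y ≈ 4.6962.
Neither value makes a denominator zero (y ≠ -5, y ≠ 4), so both are valid.

y = -5.6962 or y = 4.6962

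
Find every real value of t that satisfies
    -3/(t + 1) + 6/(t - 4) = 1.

Multiply both sides by (t + 1)(t - 4):
-3(t - 4) + 6(t + 1) = (t + 1)(t - 4).
Expand and collect terms: t^2 - 6t - 22 = 0.
By the quadratic formula, t = (6 +/- sqrt(124)) / 2, so t ~= 8.5678 or t ~= -2.5678.
Neither value makes a denominator zero (t != -1, t != 4), so both are valid.

t = -2.5678 or t = 8.5678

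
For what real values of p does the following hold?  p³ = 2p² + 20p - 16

p = -4 or p = 0.7639 or p = 5.2361

Rearrange: p³ - 2p² - 20p + 16 = 0.
Possible rational roots are divisors of 16. Testing p = -4 gives 0, so (p + 4) is a factor.
Divide: p³ - 2p² - 20p + 16 = (p + 4)(p² - 6p + 4).
Apply the quadratic formula to p² - 6p + 4 = 0: p = (6 ± √20)/2, i.e. p ≈ 5.2361 or p ≈ 0.7639.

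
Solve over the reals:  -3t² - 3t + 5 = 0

t = -1.8844 or t = 0.8844

Discriminant: (-3)² − 4·(-3)·5 = 69.
Quadratic formula: t = (3 ± √69) / (-6).
So t = -√(69)/6 - 1/2 ≈ -1.8844 or t = -1/2 + √(69)/6 ≈ 0.8844.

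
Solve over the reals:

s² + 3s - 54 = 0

s = -9 or s = 6

Factor: (s + 9)(s - 6) = 0.
So s = -9 or s = 6.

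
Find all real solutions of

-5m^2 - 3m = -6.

Rearrange to standard form: -5m^2 - 3m + 6 = 0.
Discriminant: (-3)^2 - 4*(-5)*6 = 129.
Quadratic formula: m = (3 +/- sqrt(129)) / (-10).
So m = -sqrt(129)/10 - 3/10 ~= -1.4358 or m = -3/10 + sqrt(129)/10 ~= 0.8358.

m = -1.4358 or m = 0.8358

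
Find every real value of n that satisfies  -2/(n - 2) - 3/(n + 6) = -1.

n = -3.772 or n = 4.772

Multiply both sides by (n - 2)(n + 6):
-2(n + 6) - 3(n - 2) = -(n - 2)(n + 6).
Expand and collect terms: -n² + n + 18 = 0.
By the quadratic formula, n = (-1 ± √73) / -2, so n ≈ -3.772 or n ≈ 4.772.
Neither value makes a denominator zero (n ≠ 2, n ≠ -6), so both are valid.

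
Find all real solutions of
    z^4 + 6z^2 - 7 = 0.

Let u = z^2. The equation becomes u^2 + 6u - 7 = 0.
Factor: (u + 7)(u - 1) = 0, so u = -7 or u = 1.
z^2 = -7 < 0 has no real solution.
z^2 = 1 gives z = +/-1.

z = -1 or z = 1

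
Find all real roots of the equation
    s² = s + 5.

s = -1.7913 or s = 2.7913

Rearrange to standard form: s² - s - 5 = 0.
Discriminant: (-1)² − 4·1·(-5) = 21.
Quadratic formula: s = (1 ± √21) / 2.
So s = 1/2 + √(21)/2 ≈ 2.7913 or s = 1/2 - √(21)/2 ≈ -1.7913.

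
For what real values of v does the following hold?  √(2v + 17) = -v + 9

Square both sides: 2v + 17 = (-v + 9)².
Expand and rearrange: v² - 20v + 64 = 0.
Solving gives v = 16 or v = 4.
Check each candidate in the original equation:
  v = 16: √(49) = 7, while -v + 9 = -7 — extraneous.
  v = 4: √(25) = 5, while -v + 9 = 5 — valid.

v = 4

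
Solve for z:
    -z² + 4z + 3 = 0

Discriminant: (4)² − 4·(-1)·3 = 28.
Quadratic formula: z = (-4 ± √28) / (-2).
So z = 2 - √(7) ≈ -0.6458 or z = 2 + √(7) ≈ 4.6458.

z = -0.6458 or z = 4.6458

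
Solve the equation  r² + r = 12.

r = -4 or r = 3

Bring every term to one side: r² + r - 12 = 0.
Factor: (r + 4)(r - 3) = 0.
So r = -4 or r = 3.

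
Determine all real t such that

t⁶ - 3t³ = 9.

t = -1.2285 or t = 1.6932

Let u = t³. The equation becomes u² - 3u - 9 = 0.
By the quadratic formula, u = 3/2 + 3·√(5)/2 or u = 3/2 - 3·√(5)/2.
t³ = 3/2 + 3·√(5)/2 gives t = ∛(3/2 + 3·√(5)/2) ≈ 1.6932.
t³ = 3/2 - 3·√(5)/2 gives t = -∛(-3/2 + 3·√(5)/2) ≈ -1.2285.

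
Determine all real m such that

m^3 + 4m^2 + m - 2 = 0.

m = -3.5616 or m = -1 or m = 0.5616

Possible rational roots are divisors of -2. Testing m = -1 gives 0, so (m + 1) is a factor.
Divide: m^3 + 4m^2 + m - 2 = (m + 1)(m^2 + 3m - 2).
Apply the quadratic formula to m^2 + 3m - 2 = 0: m = (-3 +/- sqrt(17))/2, i.e. m ~= 0.5616 or m ~= -3.5616.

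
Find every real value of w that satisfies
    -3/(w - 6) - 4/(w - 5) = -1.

w = 5.5359 or w = 12.4641

Multiply both sides by (w - 6)(w - 5):
-3(w - 5) - 4(w - 6) = -(w - 6)(w - 5).
Expand and collect terms: -w² + 18w - 69 = 0.
By the quadratic formula, w = (-18 ± √48) / -2, so w ≈ 5.5359 or w ≈ 12.4641.
Neither value makes a denominator zero (w ≠ 6, w ≠ 5), so both are valid.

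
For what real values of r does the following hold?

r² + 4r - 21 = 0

Factor: (r - 3)(r + 7) = 0.
So r = 3 or r = -7.

r = -7 or r = 3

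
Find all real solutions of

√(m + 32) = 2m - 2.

Square both sides: m + 32 = (2m - 2)².
Expand and rearrange: 4m² - 9m - 28 = 0.
Solving gives m = 4 or m = -1.75.
Check each candidate in the original equation:
  m = 4: √(36) = 6, while 2m - 2 = 6 — valid.
  m = -1.75: √(30.25) = 5.5, while 2m - 2 = -5.5 — extraneous.

m = 4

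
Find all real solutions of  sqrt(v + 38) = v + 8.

Square both sides: v + 38 = (v + 8)^2.
Expand and rearrange: v^2 + 15v + 26 = 0.
Solving gives v = -2 or v = -13.
Check each candidate in the original equation:
  v = -2: sqrt(36) = 6, while v + 8 = 6 — valid.
  v = -13: sqrt(25) = 5, while v + 8 = -5 — extraneous.

v = -2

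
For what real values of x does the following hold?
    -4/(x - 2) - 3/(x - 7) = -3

Multiply both sides by (x - 2)(x - 7):
-4(x - 7) - 3(x - 2) = -3(x - 2)(x - 7).
Expand and collect terms: -3x^2 + 34x - 76 = 0.
By the quadratic formula, x = (-34 +/- sqrt(244)) / -6, so x ~= 3.0633 or x ~= 8.2701.
Neither value makes a denominator zero (x != 2, x != 7), so both are valid.

x = 3.0633 or x = 8.2701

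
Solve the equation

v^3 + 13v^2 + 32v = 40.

v = -8.899 or v = -5 or v = 0.899

Rearrange: v^3 + 13v^2 + 32v - 40 = 0.
Possible rational roots are divisors of -40. Testing v = -5 gives 0, so (v + 5) is a factor.
Divide: v^3 + 13v^2 + 32v - 40 = (v + 5)(v^2 + 8v - 8).
Apply the quadratic formula to v^2 + 8v - 8 = 0: v = (-8 +/- sqrt(96))/2, i.e. v ~= 0.899 or v ~= -8.899.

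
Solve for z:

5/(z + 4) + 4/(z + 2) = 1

Multiply both sides by (z + 4)(z + 2):
5(z + 2) + 4(z + 4) = (z + 4)(z + 2).
Expand and collect terms: z^2 - 3z - 18 = 0.
Factor or apply the quadratic formula: z = 6 or z = -3.
Neither value makes a denominator zero (z != -4, z != -2), so both are valid.

z = -3 or z = 6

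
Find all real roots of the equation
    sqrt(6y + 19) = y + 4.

y = -3 or y = 1

Square both sides: 6y + 19 = (y + 4)^2.
Expand and rearrange: y^2 + 2y - 3 = 0.
Solving gives y = 1 or y = -3.
Check each candidate in the original equation:
  y = 1: sqrt(25) = 5, while y + 4 = 5 — valid.
  y = -3: sqrt(1) = 1, while y + 4 = 1 — valid.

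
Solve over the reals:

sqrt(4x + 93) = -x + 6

x = -3

Square both sides: 4x + 93 = (-x + 6)^2.
Expand and rearrange: x^2 - 16x - 57 = 0.
Solving gives x = 19 or x = -3.
Check each candidate in the original equation:
  x = 19: sqrt(169) = 13, while -x + 6 = -13 — extraneous.
  x = -3: sqrt(81) = 9, while -x + 6 = 9 — valid.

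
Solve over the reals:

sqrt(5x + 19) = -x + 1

Square both sides: 5x + 19 = (-x + 1)^2.
Expand and rearrange: x^2 - 7x - 18 = 0.
Solving gives x = 9 or x = -2.
Check each candidate in the original equation:
  x = 9: sqrt(64) = 8, while -x + 1 = -8 — extraneous.
  x = -2: sqrt(9) = 3, while -x + 1 = 3 — valid.

x = -2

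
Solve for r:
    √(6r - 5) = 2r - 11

Square both sides: 6r - 5 = (2r - 11)².
Expand and rearrange: 4r² - 50r + 126 = 0.
Solving gives r = 9 or r = 3.5.
Check each candidate in the original equation:
  r = 9: √(49) = 7, while 2r - 11 = 7 — valid.
  r = 3.5: √(16) = 4, while 2r - 11 = -4 — extraneous.

r = 9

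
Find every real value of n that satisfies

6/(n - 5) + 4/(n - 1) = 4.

Multiply both sides by (n - 5)(n - 1):
6(n - 1) + 4(n - 5) = 4(n - 5)(n - 1).
Expand and collect terms: 4n^2 - 34n + 46 = 0.
By the quadratic formula, n = (34 +/- sqrt(420)) / 8, so n ~= 6.8117 or n ~= 1.6883.
Neither value makes a denominator zero (n != 5, n != 1), so both are valid.

n = 1.6883 or n = 6.8117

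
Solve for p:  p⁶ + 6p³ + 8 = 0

Let u = p³. The equation becomes u² + 6u + 8 = 0.
Factor: (u + 2)(u + 4) = 0, so u = -2 or u = -4.
p³ = -2 gives p = -∛(2) ≈ -1.2599.
p³ = -4 gives p = -∛(4) ≈ -1.5874.

p = -1.5874 or p = -1.2599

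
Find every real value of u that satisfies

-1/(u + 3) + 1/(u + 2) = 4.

u = -3.2071 or u = -1.7929

Multiply both sides by (u + 3)(u + 2):
-(u + 2) + (u + 3) = 4(u + 3)(u + 2).
Expand and collect terms: 4u² + 20u + 23 = 0.
By the quadratic formula, u = (-20 ± √32) / 8, so u ≈ -1.7929 or u ≈ -3.2071.
Neither value makes a denominator zero (u ≠ -3, u ≠ -2), so both are valid.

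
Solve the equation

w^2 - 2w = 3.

w = -1 or w = 3

Bring every term to one side: w^2 - 2w - 3 = 0.
Factor: (w + 1)(w - 3) = 0.
So w = -1 or w = 3.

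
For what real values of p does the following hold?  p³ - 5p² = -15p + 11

Rearrange: p³ - 5p² + 15p - 11 = 0.
Possible rational roots are divisors of -11. Testing p = 1 gives 0, so (p - 1) is a factor.
Divide: p³ - 5p² + 15p - 11 = (p - 1)(p² - 4p + 11).
The quadratic p² - 4p + 11 has discriminant -28 < 0, so no further real roots.

p = 1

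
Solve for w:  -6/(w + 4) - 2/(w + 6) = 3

Multiply both sides by (w + 4)(w + 6):
-6(w + 6) - 2(w + 4) = 3(w + 4)(w + 6).
Expand and collect terms: 3w² + 38w + 116 = 0.
By the quadratic formula, w = (-38 ± √52) / 6, so w ≈ -5.1315 or w ≈ -7.5352.
Neither value makes a denominator zero (w ≠ -4, w ≠ -6), so both are valid.

w = -7.5352 or w = -5.1315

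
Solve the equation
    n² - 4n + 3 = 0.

Factor: (n - 3)(n - 1) = 0.
So n = 3 or n = 1.

n = 1 or n = 3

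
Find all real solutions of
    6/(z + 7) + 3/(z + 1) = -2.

Multiply both sides by (z + 7)(z + 1):
6(z + 1) + 3(z + 7) = -2(z + 7)(z + 1).
Expand and collect terms: -2z² - 25z - 41 = 0.
By the quadratic formula, z = (25 ± √297) / -4, so z ≈ -10.5584 or z ≈ -1.9416.
Neither value makes a denominator zero (z ≠ -7, z ≠ -1), so both are valid.

z = -10.5584 or z = -1.9416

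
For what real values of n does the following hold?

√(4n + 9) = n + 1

Square both sides: 4n + 9 = (n + 1)².
Expand and rearrange: n² - 2n - 8 = 0.
Solving gives n = 4 or n = -2.
Check each candidate in the original equation:
  n = 4: √(25) = 5, while n + 1 = 5 — valid.
  n = -2: √(1) = 1, while n + 1 = -1 — extraneous.

n = 4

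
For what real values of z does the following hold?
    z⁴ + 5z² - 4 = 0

Let u = z². The equation becomes u² + 5u - 4 = 0.
By the quadratic formula, u = -5/2 + √(41)/2 or u = -√(41)/2 - 5/2.
z² = -5/2 + √(41)/2 gives z = ±√(-5/2 + √(41)/2) ≈ ±0.8376.
z² = -√(41)/2 - 5/2 < 0 has no real solution.

z = -0.8376 or z = 0.8376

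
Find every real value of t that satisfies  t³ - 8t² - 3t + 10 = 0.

Possible rational roots are divisors of 10. Testing t = 1 gives 0, so (t - 1) is a factor.
Divide: t³ - 8t² - 3t + 10 = (t - 1)(t² - 7t - 10).
Apply the quadratic formula to t² - 7t - 10 = 0: t = (7 ± √89)/2, i.e. t ≈ 8.217 or t ≈ -1.217.

t = -1.217 or t = 1 or t = 8.217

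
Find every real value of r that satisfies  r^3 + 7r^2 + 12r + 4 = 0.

Possible rational roots are divisors of 4. Testing r = -2 gives 0, so (r + 2) is a factor.
Divide: r^3 + 7r^2 + 12r + 4 = (r + 2)(r^2 + 5r + 2).
Apply the quadratic formula to r^2 + 5r + 2 = 0: r = (-5 +/- sqrt(17))/2, i.e. r ~= -0.4384 or r ~= -4.5616.

r = -4.5616 or r = -2 or r = -0.4384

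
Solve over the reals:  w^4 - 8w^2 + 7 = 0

Let u = w^2. The equation becomes u^2 - 8u + 7 = 0.
Factor: (u - 7)(u - 1) = 0, so u = 7 or u = 1.
w^2 = 7 gives w = +/-sqrt(7) ~= +/-2.6458.
w^2 = 1 gives w = +/-1.

w = -2.6458 or w = -1 or w = 1 or w = 2.6458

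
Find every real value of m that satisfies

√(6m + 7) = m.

Square both sides: 6m + 7 = (m)².
Expand and rearrange: m² - 6m - 7 = 0.
Solving gives m = 7 or m = -1.
Check each candidate in the original equation:
  m = 7: √(49) = 7, while m = 7 — valid.
  m = -1: √(1) = 1, while m = -1 — extraneous.

m = 7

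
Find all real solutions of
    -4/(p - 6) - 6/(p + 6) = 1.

Multiply both sides by (p - 6)(p + 6):
-4(p + 6) - 6(p - 6) = (p - 6)(p + 6).
Expand and collect terms: p^2 + 10p - 48 = 0.
By the quadratic formula, p = (-10 +/- sqrt(292)) / 2, so p ~= 3.544 or p ~= -13.544.
Neither value makes a denominator zero (p != 6, p != -6), so both are valid.

p = -13.544 or p = 3.544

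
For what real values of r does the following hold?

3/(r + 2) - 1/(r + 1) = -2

Multiply both sides by (r + 2)(r + 1):
3(r + 1) - (r + 2) = -2(r + 2)(r + 1).
Expand and collect terms: -2r² - 8r - 5 = 0.
By the quadratic formula, r = (8 ± √24) / -4, so r ≈ -3.2247 or r ≈ -0.7753.
Neither value makes a denominator zero (r ≠ -2, r ≠ -1), so both are valid.

r = -3.2247 or r = -0.7753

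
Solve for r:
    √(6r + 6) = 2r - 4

Square both sides: 6r + 6 = (2r - 4)².
Expand and rearrange: 4r² - 22r + 10 = 0.
Solving gives r = 5 or r = 0.5.
Check each candidate in the original equation:
  r = 5: √(36) = 6, while 2r - 4 = 6 — valid.
  r = 0.5: √(9) = 3, while 2r - 4 = -3 — extraneous.

r = 5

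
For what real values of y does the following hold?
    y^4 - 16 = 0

y = -2 or y = 2

Let u = y^2. The equation becomes u^2 - 16 = 0.
Factor: (u - 4)(u + 4) = 0, so u = 4 or u = -4.
y^2 = 4 gives y = +/-2.
y^2 = -4 < 0 has no real solution.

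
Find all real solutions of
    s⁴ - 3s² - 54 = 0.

s = -3 or s = 3

Let u = s². The equation becomes u² - 3u - 54 = 0.
Factor: (u + 6)(u - 9) = 0, so u = -6 or u = 9.
s² = -6 < 0 has no real solution.
s² = 9 gives s = ±3.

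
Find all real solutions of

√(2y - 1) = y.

Square both sides: 2y - 1 = (y)².
Expand and rearrange: y² - 2y + 1 = 0.
This gives the repeated root y = 1.
Check in the original equation:
  y = 1: √(1) = 1, while y = 1 — valid.

y = 1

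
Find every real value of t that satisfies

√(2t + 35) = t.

Square both sides: 2t + 35 = (t)².
Expand and rearrange: t² - 2t - 35 = 0.
Solving gives t = 7 or t = -5.
Check each candidate in the original equation:
  t = 7: √(49) = 7, while t = 7 — valid.
  t = -5: √(25) = 5, while t = -5 — extraneous.

t = 7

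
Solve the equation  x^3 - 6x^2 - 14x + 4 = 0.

Possible rational roots are divisors of 4. Testing x = -2 gives 0, so (x + 2) is a factor.
Divide: x^3 - 6x^2 - 14x + 4 = (x + 2)(x^2 - 8x + 2).
Apply the quadratic formula to x^2 - 8x + 2 = 0: x = (8 +/- sqrt(56))/2, i.e. x ~= 7.7417 or x ~= 0.2583.

x = -2 or x = 0.2583 or x = 7.7417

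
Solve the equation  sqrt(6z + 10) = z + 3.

z = -1 or z = 1

Square both sides: 6z + 10 = (z + 3)^2.
Expand and rearrange: z^2 - 1 = 0.
Solving gives z = 1 or z = -1.
Check each candidate in the original equation:
  z = 1: sqrt(16) = 4, while z + 3 = 4 — valid.
  z = -1: sqrt(4) = 2, while z + 3 = 2 — valid.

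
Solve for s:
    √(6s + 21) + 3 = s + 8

Isolate the radical: √(6s + 21) = s + 5.
Square both sides: 6s + 21 = (s + 5)².
Expand and rearrange: s² + 4s + 4 = 0.
This gives the repeated root s = -2.
Check in the original equation:
  s = -2: √(9) = 3, while s + 5 = 3 — valid.

s = -2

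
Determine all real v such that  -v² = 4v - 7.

v = -5.3166 or v = 1.3166

Rearrange to standard form: -v² - 4v + 7 = 0.
Discriminant: (-4)² − 4·(-1)·7 = 44.
Quadratic formula: v = (4 ± √44) / (-2).
So v = -√(11) - 2 ≈ -5.3166 or v = -2 + √(11) ≈ 1.3166.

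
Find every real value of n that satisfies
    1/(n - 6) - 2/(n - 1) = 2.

Multiply both sides by (n - 6)(n - 1):
(n - 1) - 2(n - 6) = 2(n - 6)(n - 1).
Expand and collect terms: 2n² - 13n + 1 = 0.
By the quadratic formula, n = (13 ± √161) / 4, so n ≈ 6.4221 or n ≈ 0.0779.
Neither value makes a denominator zero (n ≠ 6, n ≠ 1), so both are valid.

n = 0.0779 or n = 6.4221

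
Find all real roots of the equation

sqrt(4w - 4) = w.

w = 2

Square both sides: 4w - 4 = (w)^2.
Expand and rearrange: w^2 - 4w + 4 = 0.
This gives the repeated root w = 2.
Check in the original equation:
  w = 2: sqrt(4) = 2, while w = 2 — valid.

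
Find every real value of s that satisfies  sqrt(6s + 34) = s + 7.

Square both sides: 6s + 34 = (s + 7)^2.
Expand and rearrange: s^2 + 8s + 15 = 0.
Solving gives s = -3 or s = -5.
Check each candidate in the original equation:
  s = -3: sqrt(16) = 4, while s + 7 = 4 — valid.
  s = -5: sqrt(4) = 2, while s + 7 = 2 — valid.

s = -5 or s = -3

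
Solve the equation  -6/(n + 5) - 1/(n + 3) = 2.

Multiply both sides by (n + 5)(n + 3):
-6(n + 3) - (n + 5) = 2(n + 5)(n + 3).
Expand and collect terms: 2n² + 23n + 53 = 0.
By the quadratic formula, n = (-23 ± √105) / 4, so n ≈ -3.1883 or n ≈ -8.3117.
Neither value makes a denominator zero (n ≠ -5, n ≠ -3), so both are valid.

n = -8.3117 or n = -3.1883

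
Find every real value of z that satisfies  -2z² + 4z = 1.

z = 0.2929 or z = 1.7071

Rearrange to standard form: -2z² + 4z - 1 = 0.
Discriminant: (4)² − 4·(-2)·(-1) = 8.
Quadratic formula: z = (-4 ± √8) / (-4).
So z = 1 - √(2)/2 ≈ 0.2929 or z = √(2)/2 + 1 ≈ 1.7071.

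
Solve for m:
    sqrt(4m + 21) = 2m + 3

m = 1

Square both sides: 4m + 21 = (2m + 3)^2.
Expand and rearrange: 4m^2 + 8m - 12 = 0.
Solving gives m = 1 or m = -3.
Check each candidate in the original equation:
  m = 1: sqrt(25) = 5, while 2m + 3 = 5 — valid.
  m = -3: sqrt(9) = 3, while 2m + 3 = -3 — extraneous.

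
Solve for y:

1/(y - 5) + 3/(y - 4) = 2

Multiply both sides by (y - 5)(y - 4):
(y - 4) + 3(y - 5) = 2(y - 5)(y - 4).
Expand and collect terms: 2y² - 22y + 59 = 0.
By the quadratic formula, y = (22 ± √12) / 4, so y ≈ 6.366 or y ≈ 4.634.
Neither value makes a denominator zero (y ≠ 5, y ≠ 4), so both are valid.

y = 4.634 or y = 6.366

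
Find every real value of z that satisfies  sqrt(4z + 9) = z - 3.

Square both sides: 4z + 9 = (z - 3)^2.
Expand and rearrange: z^2 - 10z = 0.
Solving gives z = 10 or z = 0.
Check each candidate in the original equation:
  z = 10: sqrt(49) = 7, while z - 3 = 7 — valid.
  z = 0: sqrt(9) = 3, while z - 3 = -3 — extraneous.

z = 10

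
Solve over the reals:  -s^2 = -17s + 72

Bring every term to one side: -s^2 + 17s - 72 = 0.
Factor: -1(s - 9)(s - 8) = 0.
So s = 9 or s = 8.

s = 8 or s = 9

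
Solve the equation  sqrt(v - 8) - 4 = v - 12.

Isolate the radical: sqrt(v - 8) = v - 8.
Square both sides: v - 8 = (v - 8)^2.
Expand and rearrange: v^2 - 17v + 72 = 0.
Solving gives v = 9 or v = 8.
Check each candidate in the original equation:
  v = 9: sqrt(1) = 1, while v - 8 = 1 — valid.
  v = 8: sqrt(0) = 0, while v - 8 = 0 — valid.

v = 8 or v = 9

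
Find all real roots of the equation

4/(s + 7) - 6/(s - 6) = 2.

s = -4.1623 or s = 2.1623

Multiply both sides by (s + 7)(s - 6):
4(s - 6) - 6(s + 7) = 2(s + 7)(s - 6).
Expand and collect terms: 2s² + 4s - 18 = 0.
By the quadratic formula, s = (-4 ± √160) / 4, so s ≈ 2.1623 or s ≈ -4.1623.
Neither value makes a denominator zero (s ≠ -7, s ≠ 6), so both are valid.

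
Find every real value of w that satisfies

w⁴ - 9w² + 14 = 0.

w = -2.6458 or w = -1.4142 or w = 1.4142 or w = 2.6458

Let u = w². The equation becomes u² - 9u + 14 = 0.
Factor: (u - 7)(u - 2) = 0, so u = 7 or u = 2.
w² = 7 gives w = ±√(7) ≈ ±2.6458.
w² = 2 gives w = ±√(2) ≈ ±1.4142.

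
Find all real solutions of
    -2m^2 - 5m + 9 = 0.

Discriminant: (-5)^2 - 4*(-2)*9 = 97.
Quadratic formula: m = (5 +/- sqrt(97)) / (-4).
So m = -sqrt(97)/4 - 5/4 ~= -3.7122 or m = -5/4 + sqrt(97)/4 ~= 1.2122.

m = -3.7122 or m = 1.2122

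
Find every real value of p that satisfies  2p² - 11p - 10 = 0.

p = -0.7944 or p = 6.2944

Discriminant: (-11)² − 4·2·(-10) = 201.
Quadratic formula: p = (11 ± √201) / 4.
So p = 11/4 + √(201)/4 ≈ 6.2944 or p = 11/4 - √(201)/4 ≈ -0.7944.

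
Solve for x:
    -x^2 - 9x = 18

x = -6 or x = -3

Bring every term to one side: -x^2 - 9x - 18 = 0.
Factor: -1(x + 3)(x + 6) = 0.
So x = -3 or x = -6.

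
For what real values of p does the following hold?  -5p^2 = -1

p = -0.4472 or p = 0.4472

Rearrange to standard form: -5p^2 + 1 = 0.
Discriminant: (0)^2 - 4*(-5)*1 = 20.
Quadratic formula: p = (0 +/- sqrt(20)) / (-10).
So p = -sqrt(5)/5 ~= -0.4472 or p = sqrt(5)/5 ~= 0.4472.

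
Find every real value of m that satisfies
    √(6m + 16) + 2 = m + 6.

Isolate the radical: √(6m + 16) = m + 4.
Square both sides: 6m + 16 = (m + 4)².
Expand and rearrange: m² + 2m = 0.
Solving gives m = 0 or m = -2.
Check each candidate in the original equation:
  m = 0: √(16) = 4, while m + 4 = 4 — valid.
  m = -2: √(4) = 2, while m + 4 = 2 — valid.

m = -2 or m = 0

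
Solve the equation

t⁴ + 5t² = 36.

t = -2 or t = 2

Let u = t². The equation becomes u² + 5u - 36 = 0.
Factor: (u + 9)(u - 4) = 0, so u = -9 or u = 4.
t² = -9 < 0 has no real solution.
t² = 4 gives t = ±2.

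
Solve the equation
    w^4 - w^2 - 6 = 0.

Let u = w^2. The equation becomes u^2 - u - 6 = 0.
Factor: (u - 3)(u + 2) = 0, so u = 3 or u = -2.
w^2 = 3 gives w = +/-sqrt(3) ~= +/-1.7321.
w^2 = -2 < 0 has no real solution.

w = -1.7321 or w = 1.7321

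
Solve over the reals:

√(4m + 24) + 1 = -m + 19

m = 10

Isolate the radical: √(4m + 24) = -m + 18.
Square both sides: 4m + 24 = (-m + 18)².
Expand and rearrange: m² - 40m + 300 = 0.
Solving gives m = 30 or m = 10.
Check each candidate in the original equation:
  m = 30: √(144) = 12, while -m + 18 = -12 — extraneous.
  m = 10: √(64) = 8, while -m + 18 = 8 — valid.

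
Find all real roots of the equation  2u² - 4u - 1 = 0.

Discriminant: (-4)² − 4·2·(-1) = 24.
Quadratic formula: u = (4 ± √24) / 4.
So u = 1 + √(6)/2 ≈ 2.2247 or u = 1 - √(6)/2 ≈ -0.2247.

u = -0.2247 or u = 2.2247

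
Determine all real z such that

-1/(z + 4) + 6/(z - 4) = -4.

z = -3.6894 or z = 2.4394

Multiply both sides by (z + 4)(z - 4):
-(z - 4) + 6(z + 4) = -4(z + 4)(z - 4).
Expand and collect terms: -4z^2 - 5z + 36 = 0.
By the quadratic formula, z = (5 +/- sqrt(601)) / -8, so z ~= -3.6894 or z ~= 2.4394.
Neither value makes a denominator zero (z != -4, z != 4), so both are valid.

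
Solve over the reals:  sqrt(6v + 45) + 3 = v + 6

v = 6

Isolate the radical: sqrt(6v + 45) = v + 3.
Square both sides: 6v + 45 = (v + 3)^2.
Expand and rearrange: v^2 - 36 = 0.
Solving gives v = 6 or v = -6.
Check each candidate in the original equation:
  v = 6: sqrt(81) = 9, while v + 3 = 9 — valid.
  v = -6: sqrt(9) = 3, while v + 3 = -3 — extraneous.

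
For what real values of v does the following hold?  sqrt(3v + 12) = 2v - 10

Square both sides: 3v + 12 = (2v - 10)^2.
Expand and rearrange: 4v^2 - 43v + 88 = 0.
Solving gives v = 8 or v = 2.75.
Check each candidate in the original equation:
  v = 8: sqrt(36) = 6, while 2v - 10 = 6 — valid.
  v = 2.75: sqrt(20.25) = 4.5, while 2v - 10 = -4.5 — extraneous.

v = 8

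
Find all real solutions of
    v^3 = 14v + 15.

Rearrange: v^3 - 14v - 15 = 0.
Possible rational roots are divisors of -15. Testing v = -3 gives 0, so (v + 3) is a factor.
Divide: v^3 - 14v - 15 = (v + 3)(v^2 - 3v - 5).
Apply the quadratic formula to v^2 - 3v - 5 = 0: v = (3 +/- sqrt(29))/2, i.e. v ~= 4.1926 or v ~= -1.1926.

v = -3 or v = -1.1926 or v = 4.1926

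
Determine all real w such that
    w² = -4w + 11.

w = -5.873 or w = 1.873

Rearrange to standard form: w² + 4w - 11 = 0.
Discriminant: (4)² − 4·1·(-11) = 60.
Quadratic formula: w = (-4 ± √60) / 2.
So w = -2 + √(15) ≈ 1.873 or w = -√(15) - 2 ≈ -5.873.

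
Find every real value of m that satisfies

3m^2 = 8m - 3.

Rearrange to standard form: 3m^2 - 8m + 3 = 0.
Discriminant: (-8)^2 - 4*3*3 = 28.
Quadratic formula: m = (8 +/- sqrt(28)) / 6.
So m = sqrt(7)/3 + 4/3 ~= 2.2153 or m = 4/3 - sqrt(7)/3 ~= 0.4514.

m = 0.4514 or m = 2.2153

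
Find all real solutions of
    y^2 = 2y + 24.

y = -4 or y = 6

Bring every term to one side: y^2 - 2y - 24 = 0.
Factor: (y + 4)(y - 6) = 0.
So y = -4 or y = 6.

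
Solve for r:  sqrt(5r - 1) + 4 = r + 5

r = 1 or r = 2

Isolate the radical: sqrt(5r - 1) = r + 1.
Square both sides: 5r - 1 = (r + 1)^2.
Expand and rearrange: r^2 - 3r + 2 = 0.
Solving gives r = 2 or r = 1.
Check each candidate in the original equation:
  r = 2: sqrt(9) = 3, while r + 1 = 3 — valid.
  r = 1: sqrt(4) = 2, while r + 1 = 2 — valid.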